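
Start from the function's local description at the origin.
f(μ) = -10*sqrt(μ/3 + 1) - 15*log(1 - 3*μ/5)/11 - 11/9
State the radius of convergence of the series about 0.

The radius of convergence is 5/3.

Branch term (-15/11)*log(1 - μ/(5/3)): its argument vanishes at μ = 5/3, a logarithmic branch point, modulus 5/3.
Branch term (-10)*sqrt(1 - μ/(-3)): its argument vanishes at μ = -3, a square-root branch point, modulus 3.
The radius of convergence is the smallest modulus among the singular points: 5/3.


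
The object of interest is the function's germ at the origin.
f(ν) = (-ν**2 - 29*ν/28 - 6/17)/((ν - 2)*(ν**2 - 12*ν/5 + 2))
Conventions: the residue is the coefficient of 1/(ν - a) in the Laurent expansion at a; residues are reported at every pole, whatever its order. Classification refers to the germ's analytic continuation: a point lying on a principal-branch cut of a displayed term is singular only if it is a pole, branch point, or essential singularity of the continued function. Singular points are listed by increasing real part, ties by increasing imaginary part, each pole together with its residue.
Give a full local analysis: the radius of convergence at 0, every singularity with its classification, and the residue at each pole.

Denominator factor (ν**2 - 12*ν/5 + 2): discriminant -56/25, complex-conjugate roots (6/5) + ((1/5)*sqrt(14))*i and (6/5) - ((1/5)*sqrt(14))*i; poles of order 1, moduli sqrt(2) and sqrt(2).
Denominator factor (ν - 2): pole of order 1 at 2, modulus 2.
The radius of convergence is the smallest modulus among the singular points: sqrt(2).
The factor ν**2 - 12*ν/5 + 2 splits as (ν - a)(ν - a') with a = (6/5) - ((1/5)*sqrt(14))*i, a' = (6/5) + ((1/5)*sqrt(14))*i. At the order-1 pole a set g(ν) = (ν - a)*f(ν) = [(-ν**2 - 29*ν/28 - 6/17)/(ν - 2)] / (ν - a').
Simple pole: residue = g(a) at a = (6/5) - ((1/5)*sqrt(14))*i, which is (6217/2856) + ((337/39984)*sqrt(14))*i.
The factor ν**2 - 12*ν/5 + 2 splits as (ν - a)(ν - a') with a = (6/5) + ((1/5)*sqrt(14))*i, a' = (6/5) - ((1/5)*sqrt(14))*i. At the order-1 pole a set g(ν) = (ν - a)*f(ν) = [(-ν**2 - 29*ν/28 - 6/17)/(ν - 2)] / (ν - a').
Simple pole: residue = g(a) at a = (6/5) + ((1/5)*sqrt(14))*i, which is (6217/2856) - ((337/39984)*sqrt(14))*i.
At the order-1 pole 2 set g(ν) = (ν - (2))*f(ν) = (-ν**2 - 29*ν/28 - 6/17)/(ν**2 - 12*ν/5 + 2).
Simple pole: residue = g(a) at a = 2, which is -7645/1428.
List the singular points by increasing real part (a conjugate pair: the negative imaginary part first).

Radius of convergence at 0: sqrt(2).
At (6/5) - ((1/5)*sqrt(14))*i: a pole of order 1; residue (6217/2856) + ((337/39984)*sqrt(14))*i.
At (6/5) + ((1/5)*sqrt(14))*i: a pole of order 1; residue (6217/2856) - ((337/39984)*sqrt(14))*i.
At 2: a pole of order 1; residue -7645/1428.


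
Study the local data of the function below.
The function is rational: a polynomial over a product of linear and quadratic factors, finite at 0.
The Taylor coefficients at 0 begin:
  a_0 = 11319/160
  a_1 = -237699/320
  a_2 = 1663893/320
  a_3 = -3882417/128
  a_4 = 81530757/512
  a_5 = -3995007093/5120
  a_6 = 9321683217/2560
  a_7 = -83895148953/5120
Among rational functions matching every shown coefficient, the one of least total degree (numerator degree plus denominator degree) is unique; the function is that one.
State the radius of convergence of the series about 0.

No rational of total degree below 3 reproduces all 8 coefficients; solving the [0/3] Pade equations on them gives f(θ) = 33/(20*(θ + 2/7)**3), whose expansion matches every shown term.
Denominator factor (θ + 2/7)^3: pole of order 3 at -2/7, modulus 2/7.
The radius of convergence is the smallest modulus among the singular points: 2/7.

The radius of convergence is 2/7.


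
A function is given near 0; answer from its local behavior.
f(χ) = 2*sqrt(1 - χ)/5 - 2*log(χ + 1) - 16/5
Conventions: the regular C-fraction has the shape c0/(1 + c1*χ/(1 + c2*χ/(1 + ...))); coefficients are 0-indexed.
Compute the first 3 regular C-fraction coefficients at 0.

The regular C-fraction coefficients are [-14/5, -11/14, 375/308].

Taylor coefficients (expand at 0): a_0 = -14/5, a_1 = -11/5, a_2 = 19/20.
c0 = a_0 = -14/5. Peel one level at a time: if S = 1 + c*χ/S' with S'(0) = 1, then c is the χ-coefficient of S and S' = c*χ/(S - 1).
S_1 = c0/f = 1 + (-11/14)*χ + (375/392)*χ^2 + ...; c1 = -11/14.
S_2 = c1*χ/(S_1 - 1) = 1 + (375/308)*χ + ...; c2 = 375/308.


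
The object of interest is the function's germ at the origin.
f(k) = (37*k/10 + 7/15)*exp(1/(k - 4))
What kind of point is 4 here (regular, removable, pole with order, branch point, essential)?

The point is an essential singularity.

The exponent 1/(k - (4)) has a pole at 4, so exp(1/(k - (4))) takes every nonzero value near it: an essential singularity (not a pole of any order).


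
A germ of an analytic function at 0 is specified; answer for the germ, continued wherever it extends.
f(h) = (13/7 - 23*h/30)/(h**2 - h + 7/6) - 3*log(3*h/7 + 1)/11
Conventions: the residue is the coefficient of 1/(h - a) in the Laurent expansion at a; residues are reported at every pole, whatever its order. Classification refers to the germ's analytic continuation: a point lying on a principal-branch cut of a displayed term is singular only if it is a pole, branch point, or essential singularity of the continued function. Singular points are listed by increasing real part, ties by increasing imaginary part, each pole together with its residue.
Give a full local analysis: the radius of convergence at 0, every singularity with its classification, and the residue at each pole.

Radius of convergence at 0: (1/6)*sqrt(42).
At -7/3: a logarithmic branch point.
At (1/2) - ((1/6)*sqrt(33))*i: a pole of order 1; residue (-23/60) + ((619/4620)*sqrt(33))*i.
At (1/2) + ((1/6)*sqrt(33))*i: a pole of order 1; residue (-23/60) - ((619/4620)*sqrt(33))*i.

Denominator factor (h**2 - h + 7/6): discriminant -11/3, complex-conjugate roots (1/2) + ((1/6)*sqrt(33))*i and (1/2) - ((1/6)*sqrt(33))*i; poles of order 1, moduli (1/6)*sqrt(42) and (1/6)*sqrt(42).
Branch term (-3/11)*log(1 - h/(-7/3)): its argument vanishes at h = -7/3, a logarithmic branch point, modulus 7/3.
The radius of convergence is the smallest modulus among the singular points: (1/6)*sqrt(42).
The branch term is analytic at (1/2) - ((1/6)*sqrt(33))*i and contributes nothing to the residue; only the rational part matters.
The factor h**2 - h + 7/6 splits as (h - a)(h - a') with a = (1/2) - ((1/6)*sqrt(33))*i, a' = (1/2) + ((1/6)*sqrt(33))*i. At the order-1 pole a set g(h) = (h - a)*(rational part) = [13/7 - 23*h/30] / (h - a').
Simple pole: residue = g(a) at a = (1/2) - ((1/6)*sqrt(33))*i, which is (-23/60) + ((619/4620)*sqrt(33))*i.
The branch term is analytic at (1/2) + ((1/6)*sqrt(33))*i and contributes nothing to the residue; only the rational part matters.
The factor h**2 - h + 7/6 splits as (h - a)(h - a') with a = (1/2) + ((1/6)*sqrt(33))*i, a' = (1/2) - ((1/6)*sqrt(33))*i. At the order-1 pole a set g(h) = (h - a)*(rational part) = [13/7 - 23*h/30] / (h - a').
Simple pole: residue = g(a) at a = (1/2) + ((1/6)*sqrt(33))*i, which is (-23/60) - ((619/4620)*sqrt(33))*i.
List the singular points by increasing real part (a conjugate pair: the negative imaginary part first).


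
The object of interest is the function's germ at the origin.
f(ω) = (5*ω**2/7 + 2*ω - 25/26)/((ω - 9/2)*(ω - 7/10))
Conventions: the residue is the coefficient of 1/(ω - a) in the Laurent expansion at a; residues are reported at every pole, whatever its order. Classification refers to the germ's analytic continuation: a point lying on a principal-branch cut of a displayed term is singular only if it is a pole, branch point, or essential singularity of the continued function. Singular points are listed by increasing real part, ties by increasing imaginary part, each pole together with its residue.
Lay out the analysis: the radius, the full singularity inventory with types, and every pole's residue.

Denominator factor (ω - 9/2): pole of order 1 at 9/2, modulus 9/2.
Denominator factor (ω - 7/10): pole of order 1 at 7/10, modulus 7/10.
The radius of convergence is the smallest modulus among the singular points: 7/10.
At the order-1 pole 7/10 set g(ω) = (ω - (7/10))*f(ω) = (5*ω**2/7 + 2*ω - 25/26)/(ω - 9/2).
Simple pole: residue = g(a) at a = 7/10, which is -205/988.
At the order-1 pole 9/2 set g(ω) = (ω - (9/2))*f(ω) = (5*ω**2/7 + 2*ω - 25/26)/(ω - 7/10).
Simple pole: residue = g(a) at a = 9/2, which is 40955/6916.
List the singular points by increasing real part (a conjugate pair: the negative imaginary part first).

Radius of convergence at 0: 7/10.
At 7/10: a pole of order 1; residue -205/988.
At 9/2: a pole of order 1; residue 40955/6916.


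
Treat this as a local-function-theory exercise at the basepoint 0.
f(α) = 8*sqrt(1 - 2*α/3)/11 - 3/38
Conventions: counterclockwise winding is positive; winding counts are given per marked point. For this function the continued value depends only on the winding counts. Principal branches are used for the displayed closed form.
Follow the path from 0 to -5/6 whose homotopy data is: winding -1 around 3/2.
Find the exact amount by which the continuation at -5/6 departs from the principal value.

Continued minus principal equals -(16/33)*sqrt(14).

The rational part is single-valued and drops out of the difference; each branch term changes only by its own monodromy.
(8/11)*sqrt(1 - α/(3/2)): winding -1 is odd, the square root flips sign, contributing -2*(8/11)*sqrt(1 - (-5/6)/(3/2)) = -2*(8/11)*sqrt(14/9) = -(16/33)*sqrt(14).
Summing the contributions at α = -5/6 gives -(16/33)*sqrt(14).


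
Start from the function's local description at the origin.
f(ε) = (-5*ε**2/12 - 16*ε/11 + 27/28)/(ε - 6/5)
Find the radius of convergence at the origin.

The radius of convergence is 6/5.

Denominator factor (ε - 6/5): pole of order 1 at 6/5, modulus 6/5.
The radius of convergence is the smallest modulus among the singular points: 6/5.


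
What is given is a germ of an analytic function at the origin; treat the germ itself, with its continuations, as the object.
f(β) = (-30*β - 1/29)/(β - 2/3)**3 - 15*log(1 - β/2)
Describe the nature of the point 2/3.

The denominator factor β - 2/3 vanishes at 2/3 and appears to the power 3; the numerator there equals -581/29, nonzero, and no other factor vanishes.
The branch terms are analytic at this point.
Hence a pole whose order is the multiplicity, 3.

The point is a pole of order 3.


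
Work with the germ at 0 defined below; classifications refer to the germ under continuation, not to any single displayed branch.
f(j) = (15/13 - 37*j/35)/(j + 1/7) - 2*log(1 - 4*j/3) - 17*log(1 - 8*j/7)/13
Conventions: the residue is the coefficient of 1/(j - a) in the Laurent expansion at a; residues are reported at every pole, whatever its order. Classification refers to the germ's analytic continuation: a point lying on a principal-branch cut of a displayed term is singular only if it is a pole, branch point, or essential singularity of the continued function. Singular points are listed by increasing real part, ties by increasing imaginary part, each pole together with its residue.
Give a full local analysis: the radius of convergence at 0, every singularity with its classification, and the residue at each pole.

Radius of convergence at 0: 1/7.
At -1/7: a pole of order 1; residue 4156/3185.
At 3/4: a logarithmic branch point.
At 7/8: a logarithmic branch point.

Denominator factor (j + 1/7): pole of order 1 at -1/7, modulus 1/7.
Branch term (-17/13)*log(1 - j/(7/8)): its argument vanishes at j = 7/8, a logarithmic branch point, modulus 7/8.
Branch term (-2)*log(1 - j/(3/4)): its argument vanishes at j = 3/4, a logarithmic branch point, modulus 3/4.
The radius of convergence is the smallest modulus among the singular points: 1/7.
The branch terms are analytic at -1/7 and contribute nothing to the residue; only the rational part matters.
At the order-1 pole -1/7 set g(j) = (j - (-1/7))*(rational part) = 15/13 - 37*j/35.
Simple pole: residue = g(a) at a = -1/7, which is 4156/3185.
List the singular points by increasing real part (a conjugate pair: the negative imaginary part first).


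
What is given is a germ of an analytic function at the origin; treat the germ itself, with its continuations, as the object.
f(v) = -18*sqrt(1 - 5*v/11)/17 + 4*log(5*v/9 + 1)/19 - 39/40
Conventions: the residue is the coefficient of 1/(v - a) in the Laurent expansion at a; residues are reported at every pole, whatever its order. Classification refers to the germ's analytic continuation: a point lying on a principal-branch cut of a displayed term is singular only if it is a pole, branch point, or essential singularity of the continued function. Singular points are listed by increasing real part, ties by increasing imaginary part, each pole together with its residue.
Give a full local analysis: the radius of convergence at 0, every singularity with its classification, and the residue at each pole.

Branch term (4/19)*log(1 - v/(-9/5)): its argument vanishes at v = -9/5, a logarithmic branch point, modulus 9/5.
Branch term (-18/17)*sqrt(1 - v/(11/5)): its argument vanishes at v = 11/5, a square-root branch point, modulus 11/5.
The radius of convergence is the smallest modulus among the singular points: 9/5.
List the singular points by increasing real part (a conjugate pair: the negative imaginary part first).

Radius of convergence at 0: 9/5.
At -9/5: a logarithmic branch point.
At 11/5: an algebraic (square-root) branch point.


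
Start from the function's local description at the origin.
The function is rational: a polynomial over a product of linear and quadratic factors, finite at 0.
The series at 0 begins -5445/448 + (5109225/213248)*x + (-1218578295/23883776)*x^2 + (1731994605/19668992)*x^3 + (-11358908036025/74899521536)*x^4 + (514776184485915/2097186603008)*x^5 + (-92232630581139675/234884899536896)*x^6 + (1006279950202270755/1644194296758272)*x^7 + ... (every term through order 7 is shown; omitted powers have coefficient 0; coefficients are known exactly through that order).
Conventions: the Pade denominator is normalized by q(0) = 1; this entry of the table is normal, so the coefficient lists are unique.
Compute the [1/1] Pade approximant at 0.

Taylor coefficients needed (read off): a_0 = -5445/448, a_1 = 5109225/213248, a_2 = -1218578295/23883776.
Write the denominator as Q(x) = 1 + q1*x. Requiring Q*f - P = O(x^3) with deg P <= 1 kills the coefficients of x^2..x^2 in Q*f:
  x^2: a_2 + q1*a_1 = 0, i.e. -1218578295/23883776 + (5109225/213248)*q1 = 0.
Solving this linear system: q1 = 671393/315280.
The numerator is Q*f truncated at degree 1: P0 = a_0 = -5445/448; P1 = a_1 + q1*a_0 = -131931987/68604928.

The Pade approximant has numerator coefficients [-5445/448, -131931987/68604928]; denominator coefficients [1, 671393/315280].


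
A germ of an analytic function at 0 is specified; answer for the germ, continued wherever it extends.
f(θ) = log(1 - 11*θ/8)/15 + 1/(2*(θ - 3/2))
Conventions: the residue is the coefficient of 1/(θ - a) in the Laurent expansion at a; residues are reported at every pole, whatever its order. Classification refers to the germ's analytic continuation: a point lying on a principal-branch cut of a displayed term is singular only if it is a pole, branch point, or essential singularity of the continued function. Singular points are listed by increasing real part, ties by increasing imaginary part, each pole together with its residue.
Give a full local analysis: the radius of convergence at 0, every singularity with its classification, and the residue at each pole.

Denominator factor (θ - 3/2): pole of order 1 at 3/2, modulus 3/2.
Branch term (1/15)*log(1 - θ/(8/11)): its argument vanishes at θ = 8/11, a logarithmic branch point, modulus 8/11.
The radius of convergence is the smallest modulus among the singular points: 8/11.
The branch term is analytic at 3/2 and contributes nothing to the residue; only the rational part matters.
At the order-1 pole 3/2 set g(θ) = (θ - (3/2))*(rational part) = 1/2.
Simple pole: residue = g(a) at a = 3/2, which is 1/2.
List the singular points by increasing real part (a conjugate pair: the negative imaginary part first).

Radius of convergence at 0: 8/11.
At 8/11: a logarithmic branch point.
At 3/2: a pole of order 1; residue 1/2.


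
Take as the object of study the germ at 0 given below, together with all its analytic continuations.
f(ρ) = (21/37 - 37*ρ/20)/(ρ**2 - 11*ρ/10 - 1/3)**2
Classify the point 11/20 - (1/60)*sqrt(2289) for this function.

The point is a pole of order 2.

The denominator factor ρ**2 - 11*ρ/10 - 1/3 vanishes at 11/20 - (1/60)*sqrt(2289) and appears to the power 2; the numerator there equals -6659/14800 + (37/1200)*sqrt(2289), nonzero, and no other factor vanishes.
Hence a pole whose order is the multiplicity, 2.


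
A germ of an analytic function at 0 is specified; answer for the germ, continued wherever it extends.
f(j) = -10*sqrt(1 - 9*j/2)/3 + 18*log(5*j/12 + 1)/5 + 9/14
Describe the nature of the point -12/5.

The term (18/5)*log(1 - j/(-12/5)) has argument 1 - -12/5/(-12/5) = 0 at -12/5: a logarithmic (infinitely-sheeted) branch point; the remaining terms are analytic or single-valued there.

The point is a logarithmic branch point.


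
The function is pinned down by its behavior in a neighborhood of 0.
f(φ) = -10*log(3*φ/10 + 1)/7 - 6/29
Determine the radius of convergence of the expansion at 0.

Branch term (-10/7)*log(1 - φ/(-10/3)): its argument vanishes at φ = -10/3, a logarithmic branch point, modulus 10/3.
The radius of convergence is the smallest modulus among the singular points: 10/3.

The radius of convergence is 10/3.


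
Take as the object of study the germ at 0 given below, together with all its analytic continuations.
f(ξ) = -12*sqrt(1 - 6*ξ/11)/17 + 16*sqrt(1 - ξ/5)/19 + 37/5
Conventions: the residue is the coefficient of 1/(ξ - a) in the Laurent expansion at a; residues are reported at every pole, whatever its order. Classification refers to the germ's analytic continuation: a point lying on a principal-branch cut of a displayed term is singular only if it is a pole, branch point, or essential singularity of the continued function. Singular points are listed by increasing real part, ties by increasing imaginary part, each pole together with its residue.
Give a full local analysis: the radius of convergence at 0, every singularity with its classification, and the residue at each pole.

Radius of convergence at 0: 11/6.
At 11/6: an algebraic (square-root) branch point.
At 5: an algebraic (square-root) branch point.

Branch term (-12/17)*sqrt(1 - ξ/(11/6)): its argument vanishes at ξ = 11/6, a square-root branch point, modulus 11/6.
Branch term (16/19)*sqrt(1 - ξ/(5)): its argument vanishes at ξ = 5, a square-root branch point, modulus 5.
The radius of convergence is the smallest modulus among the singular points: 11/6.
List the singular points by increasing real part (a conjugate pair: the negative imaginary part first).


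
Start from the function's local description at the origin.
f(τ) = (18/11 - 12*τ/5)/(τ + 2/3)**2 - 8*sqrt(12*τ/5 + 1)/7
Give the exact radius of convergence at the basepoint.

Denominator factor (τ + 2/3)^2: pole of order 2 at -2/3, modulus 2/3.
Branch term (-8/7)*sqrt(1 - τ/(-5/12)): its argument vanishes at τ = -5/12, a square-root branch point, modulus 5/12.
The radius of convergence is the smallest modulus among the singular points: 5/12.

The radius of convergence is 5/12.


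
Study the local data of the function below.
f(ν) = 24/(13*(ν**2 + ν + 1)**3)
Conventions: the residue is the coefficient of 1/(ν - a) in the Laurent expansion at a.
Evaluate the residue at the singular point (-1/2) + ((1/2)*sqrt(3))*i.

The factor ν**2 + ν + 1 splits as (ν - a)(ν - a') with a = (-1/2) + ((1/2)*sqrt(3))*i, a' = (-1/2) - ((1/2)*sqrt(3))*i. At the order-3 pole a set g(ν) = (ν - a)^3*f(ν) = [24/13] / (ν - a')^3.
Order-3 pole: residue = g''(a)/2; g''((-1/2) + ((1/2)*sqrt(3))*i) = -((32/39)*sqrt(3))*i, so the residue is -((16/39)*sqrt(3))*i.

The residue is -((16/39)*sqrt(3))*i.


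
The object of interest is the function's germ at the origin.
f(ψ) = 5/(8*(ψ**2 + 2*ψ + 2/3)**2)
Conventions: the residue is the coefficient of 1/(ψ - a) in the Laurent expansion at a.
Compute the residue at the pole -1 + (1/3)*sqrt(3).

The residue is -(15/32)*sqrt(3).

The factor ψ**2 + 2*ψ + 2/3 splits as (ψ - a)(ψ - a') with a = -1 + (1/3)*sqrt(3), a' = -1 - (1/3)*sqrt(3). At the order-2 pole a set g(ψ) = (ψ - a)^2*f(ψ) = [5/8] / (ψ - a')^2.
Order-2 pole: residue = g'(a); g'(-1 + (1/3)*sqrt(3)) = -(15/32)*sqrt(3), so the residue is -(15/32)*sqrt(3).


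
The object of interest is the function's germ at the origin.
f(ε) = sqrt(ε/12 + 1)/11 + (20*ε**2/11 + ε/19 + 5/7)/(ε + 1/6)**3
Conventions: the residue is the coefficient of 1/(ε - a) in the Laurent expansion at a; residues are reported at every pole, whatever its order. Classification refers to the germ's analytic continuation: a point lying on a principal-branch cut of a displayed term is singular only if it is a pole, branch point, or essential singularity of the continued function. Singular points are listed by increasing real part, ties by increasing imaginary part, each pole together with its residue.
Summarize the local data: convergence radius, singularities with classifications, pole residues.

Denominator factor (ε + 1/6)^3: pole of order 3 at -1/6, modulus 1/6.
Branch term (1/11)*sqrt(1 - ε/(-12)): its argument vanishes at ε = -12, a square-root branch point, modulus 12.
The radius of convergence is the smallest modulus among the singular points: 1/6.
The branch term is analytic at -1/6 and contributes nothing to the residue; only the rational part matters.
At the order-3 pole -1/6 set g(ε) = (ε - (-1/6))^3*(rational part) = 20*ε**2/11 + ε/19 + 5/7.
Order-3 pole: residue = g''(a)/2; g''(-1/6) = 40/11, so the residue is 20/11.
List the singular points by increasing real part (a conjugate pair: the negative imaginary part first).

Radius of convergence at 0: 1/6.
At -12: an algebraic (square-root) branch point.
At -1/6: a pole of order 3; residue 20/11.


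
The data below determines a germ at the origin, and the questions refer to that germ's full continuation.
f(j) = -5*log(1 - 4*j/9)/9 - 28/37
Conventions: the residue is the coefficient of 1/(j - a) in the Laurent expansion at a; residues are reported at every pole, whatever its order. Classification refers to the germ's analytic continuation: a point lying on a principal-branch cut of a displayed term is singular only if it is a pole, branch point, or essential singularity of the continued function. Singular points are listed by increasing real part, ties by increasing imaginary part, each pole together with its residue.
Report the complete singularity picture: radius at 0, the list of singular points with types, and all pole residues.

Branch term (-5/9)*log(1 - j/(9/4)): its argument vanishes at j = 9/4, a logarithmic branch point, modulus 9/4.
The radius of convergence is the smallest modulus among the singular points: 9/4.

Radius of convergence at 0: 9/4.
At 9/4: a logarithmic branch point.


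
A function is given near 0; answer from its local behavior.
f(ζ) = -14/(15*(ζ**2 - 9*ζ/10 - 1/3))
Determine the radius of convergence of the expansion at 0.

Denominator factor (ζ**2 - 9*ζ/10 - 1/3): discriminant 643/300, real irrational roots 9/20 + (1/60)*sqrt(1929) and 9/20 - (1/60)*sqrt(1929); poles of order 1, moduli 9/20 + (1/60)*sqrt(1929) and -9/20 + (1/60)*sqrt(1929).
The radius of convergence is the smallest modulus among the singular points: -9/20 + (1/60)*sqrt(1929).

The radius of convergence is -9/20 + (1/60)*sqrt(1929).


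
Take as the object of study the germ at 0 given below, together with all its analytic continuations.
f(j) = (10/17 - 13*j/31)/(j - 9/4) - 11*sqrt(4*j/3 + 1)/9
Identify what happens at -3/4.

The point is an algebraic (square-root) branch point.

The term (-11/9)*sqrt(1 - j/(-3/4)) has argument 1 - -3/4/(-3/4) = 0 at -3/4: a square-root (algebraic, two-sheeted) branch point; the remaining terms are analytic or single-valued there.


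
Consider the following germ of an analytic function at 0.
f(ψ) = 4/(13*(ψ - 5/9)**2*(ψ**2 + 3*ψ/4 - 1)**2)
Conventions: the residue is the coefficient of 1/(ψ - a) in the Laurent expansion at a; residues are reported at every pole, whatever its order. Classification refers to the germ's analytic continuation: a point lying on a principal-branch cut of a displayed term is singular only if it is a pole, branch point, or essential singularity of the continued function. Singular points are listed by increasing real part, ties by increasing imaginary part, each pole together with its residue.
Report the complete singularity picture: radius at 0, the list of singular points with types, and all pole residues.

Radius of convergence at 0: 5/9.
At -3/8 - (1/8)*sqrt(73): a pole of order 2; residue -253202112/9164597 + (12162477888/3756779801)*sqrt(73).
At 5/9: a pole of order 2; residue 506404224/9164597.
At -3/8 + (1/8)*sqrt(73): a pole of order 2; residue -253202112/9164597 - (12162477888/3756779801)*sqrt(73).


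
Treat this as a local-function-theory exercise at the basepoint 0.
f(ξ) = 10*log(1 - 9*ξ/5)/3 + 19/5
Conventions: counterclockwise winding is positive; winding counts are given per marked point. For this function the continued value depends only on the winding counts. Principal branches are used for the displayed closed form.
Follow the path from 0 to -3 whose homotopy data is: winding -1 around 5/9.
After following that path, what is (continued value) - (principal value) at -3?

Continued minus principal equals -(20/3)*pi*i.

The rational part is single-valued and drops out of the difference; each branch term changes only by its own monodromy.
(10/3)*log(1 - ξ/(5/9)): each positive loop around 5/9 adds 2*pi*i to the log, so winding -1 contributes (10/3)*(-1)*2*pi*i = -(20/3)*pi*i.
Summing the contributions at ξ = -3 gives -(20/3)*pi*i.


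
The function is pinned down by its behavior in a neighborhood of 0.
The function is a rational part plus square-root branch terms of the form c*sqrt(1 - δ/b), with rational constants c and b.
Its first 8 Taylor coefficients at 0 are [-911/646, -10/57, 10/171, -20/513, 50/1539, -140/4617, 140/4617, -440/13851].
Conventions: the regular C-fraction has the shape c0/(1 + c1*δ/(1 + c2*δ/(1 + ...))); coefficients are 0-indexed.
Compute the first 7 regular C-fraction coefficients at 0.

The regular C-fraction coefficients are [-911/646, -340/2733, 417/911, 911/3753, 1591/3753, 417/1591, 1931/4773].

Taylor coefficients (read off): a_0 = -911/646, a_1 = -10/57, a_2 = 10/171, a_3 = -20/513, a_4 = 50/1539, a_5 = -140/4617, a_6 = 140/4617.
c0 = a_0 = -911/646. Peel one level at a time: if S = 1 + c*δ/S' with S'(0) = 1, then c is the δ-coefficient of S and S' = c*δ/(S - 1).
S_1 = c0/f = 1 + (-340/2733)*δ + (47260/829921)*δ^2 + ...; c1 = -340/2733.
S_2 = c1*δ/(S_1 - 1) = 1 + (417/911)*δ + (-1/9)*δ^2 + ...; c2 = 417/911.
S_3 = c2*δ/(S_2 - 1) = 1 + (911/3753)*δ + (-1449401/14085009)*δ^2 + ...; c3 = 911/3753.
S_4 = c3*δ/(S_3 - 1) = 1 + (1591/3753)*δ + (-1/9)*δ^2 + ...; c4 = 1591/3753.
S_5 = c4*δ/(S_4 - 1) = 1 + (417/1591)*δ + (-268409/2531281)*δ^2 + ...; c5 = 417/1591.
S_6 = c5*δ/(S_5 - 1) = 1 + (1931/4773)*δ + ...; c6 = 1931/4773.


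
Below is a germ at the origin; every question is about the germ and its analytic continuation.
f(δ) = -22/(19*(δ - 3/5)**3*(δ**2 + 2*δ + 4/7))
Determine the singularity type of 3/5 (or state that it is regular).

The denominator factor δ - 3/5 vanishes at 3/5 and appears to the power 3; the numerator there equals -22/19, nonzero, and no other factor vanishes.
Hence a pole whose order is the multiplicity, 3.

The point is a pole of order 3.


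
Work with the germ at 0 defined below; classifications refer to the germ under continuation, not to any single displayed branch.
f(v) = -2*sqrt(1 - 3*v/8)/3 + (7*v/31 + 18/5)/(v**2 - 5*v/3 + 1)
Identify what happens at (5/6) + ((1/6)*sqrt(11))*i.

The denominator factor v**2 - 5*v/3 + 1 vanishes at (5/6) + ((1/6)*sqrt(11))*i and appears to the power 1; the numerator there equals (3523/930) + ((7/186)*sqrt(11))*i, nonzero, and no other factor vanishes.
The branch terms are analytic at this point.
Hence a pole whose order is the multiplicity, 1.

The point is a pole of order 1.


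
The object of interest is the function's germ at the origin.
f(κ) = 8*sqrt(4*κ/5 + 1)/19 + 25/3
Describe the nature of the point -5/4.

The point is an algebraic (square-root) branch point.

The term (8/19)*sqrt(1 - κ/(-5/4)) has argument 1 - -5/4/(-5/4) = 0 at -5/4: a square-root (algebraic, two-sheeted) branch point; the remaining terms are analytic or single-valued there.


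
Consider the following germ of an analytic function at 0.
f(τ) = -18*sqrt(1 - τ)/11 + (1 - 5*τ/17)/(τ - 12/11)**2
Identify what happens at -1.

The point is a regular point.

Denominator factors: τ - 12/11 = -23/11 at τ = -1 — none vanishes.
Branch term sqrt(1 - τ/(1)): argument at -1 is 2, nonzero, so -1 is not its branch point (a point on a principal cut is still regular for the continued germ).
So the germ continues analytically to -1.


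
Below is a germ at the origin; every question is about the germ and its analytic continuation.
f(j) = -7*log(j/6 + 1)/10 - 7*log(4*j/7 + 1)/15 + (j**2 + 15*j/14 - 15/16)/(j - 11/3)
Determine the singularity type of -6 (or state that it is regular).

The point is a logarithmic branch point.

The term (-7/10)*log(1 - j/(-6)) has argument 1 - -6/(-6) = 0 at -6: a logarithmic (infinitely-sheeted) branch point; the remaining terms are analytic or single-valued there.


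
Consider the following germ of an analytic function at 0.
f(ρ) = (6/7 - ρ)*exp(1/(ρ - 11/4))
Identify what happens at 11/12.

There is no denominator, hence no pole anywhere.
The essential point of exp(1/(ρ - (11/4))) is 11/4, not 11/12.
So the germ continues analytically to 11/12.

The point is a regular point.


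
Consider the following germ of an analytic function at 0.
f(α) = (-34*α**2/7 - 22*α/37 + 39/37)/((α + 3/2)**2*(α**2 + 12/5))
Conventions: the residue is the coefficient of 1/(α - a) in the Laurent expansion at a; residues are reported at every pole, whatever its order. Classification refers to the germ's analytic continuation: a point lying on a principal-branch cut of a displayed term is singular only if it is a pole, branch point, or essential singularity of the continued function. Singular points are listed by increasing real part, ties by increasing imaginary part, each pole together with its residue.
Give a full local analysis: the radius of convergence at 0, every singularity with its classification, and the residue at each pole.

Denominator factor (α + 3/2)^2: pole of order 2 at -3/2, modulus 3/2.
Denominator factor (α**2 + 12/5): discriminant -48/5, complex-conjugate roots ((2/5)*sqrt(15))*i and -((2/5)*sqrt(15))*i; poles of order 1, moduli (2/5)*sqrt(15) and (2/5)*sqrt(15).
The radius of convergence is the smallest modulus among the singular points: 3/2.
At the order-2 pole -3/2 set g(α) = (α - (-3/2))^2*f(α) = (-34*α**2/7 - 22*α/37 + 39/37)/(α**2 + 12/5).
Order-2 pole: residue = g'(a); g'(-3/2) = 1313800/746697, so the residue is 1313800/746697.
The factor α**2 + 12/5 splits as (α - a)(α - a') with a = -((2/5)*sqrt(15))*i, a' = ((2/5)*sqrt(15))*i. At the order-1 pole a set g(α) = (α - a)*f(α) = [(-34*α**2/7 - 22*α/37 + 39/37)/(α + 3/2)**2] / (α - a').
Simple pole: residue = g(a) at a = -((2/5)*sqrt(15))*i, which is (-656900/746697) - ((17807/746697)*sqrt(15))*i.
The factor α**2 + 12/5 splits as (α - a)(α - a') with a = ((2/5)*sqrt(15))*i, a' = -((2/5)*sqrt(15))*i. At the order-1 pole a set g(α) = (α - a)*f(α) = [(-34*α**2/7 - 22*α/37 + 39/37)/(α + 3/2)**2] / (α - a').
Simple pole: residue = g(a) at a = ((2/5)*sqrt(15))*i, which is (-656900/746697) + ((17807/746697)*sqrt(15))*i.
List the singular points by increasing real part (a conjugate pair: the negative imaginary part first).

Radius of convergence at 0: 3/2.
At -3/2: a pole of order 2; residue 1313800/746697.
At -((2/5)*sqrt(15))*i: a pole of order 1; residue (-656900/746697) - ((17807/746697)*sqrt(15))*i.
At ((2/5)*sqrt(15))*i: a pole of order 1; residue (-656900/746697) + ((17807/746697)*sqrt(15))*i.


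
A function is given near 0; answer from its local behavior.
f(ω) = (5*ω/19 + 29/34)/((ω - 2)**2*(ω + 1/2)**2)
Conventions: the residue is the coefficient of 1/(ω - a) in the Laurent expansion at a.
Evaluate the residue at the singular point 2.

At the order-2 pole 2 set g(ω) = (ω - (2))^2*f(ω) = (5*ω/19 + 29/34)/(ω + 1/2)**2.
Order-2 pole: residue = g'(a); g'(2) = -5428/40375, so the residue is -5428/40375.

The residue is -5428/40375.


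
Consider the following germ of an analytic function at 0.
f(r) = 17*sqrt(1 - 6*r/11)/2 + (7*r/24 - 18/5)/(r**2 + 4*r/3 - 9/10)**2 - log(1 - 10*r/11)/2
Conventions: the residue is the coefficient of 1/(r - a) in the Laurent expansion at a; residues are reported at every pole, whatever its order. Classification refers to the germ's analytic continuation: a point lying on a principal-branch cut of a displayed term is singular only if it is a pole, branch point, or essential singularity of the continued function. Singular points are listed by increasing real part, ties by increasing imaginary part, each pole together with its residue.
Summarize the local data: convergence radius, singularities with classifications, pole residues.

Denominator factor (r**2 + 4*r/3 - 9/10)^2: discriminant 242/45, real irrational roots -2/3 + (11/30)*sqrt(10) and -2/3 - (11/30)*sqrt(10); poles of order 2, moduli -2/3 + (11/30)*sqrt(10) and 2/3 + (11/30)*sqrt(10).
Branch term (-1/2)*log(1 - r/(11/10)): its argument vanishes at r = 11/10, a logarithmic branch point, modulus 11/10.
Branch term (17/2)*sqrt(1 - r/(11/6)): its argument vanishes at r = 11/6, a square-root branch point, modulus 11/6.
The radius of convergence is the smallest modulus among the singular points: -2/3 + (11/30)*sqrt(10).
The branch terms are analytic at -2/3 - (11/30)*sqrt(10) and contribute nothing to the residue; only the rational part matters.
The factor r**2 + 4*r/3 - 9/10 splits as (r - a)(r - a') with a = -2/3 - (11/30)*sqrt(10), a' = -2/3 + (11/30)*sqrt(10). At the order-2 pole a set g(r) = (r - a)^2*(rational part) = [7*r/24 - 18/5] / (r - a')^2.
Order-2 pole: residue = g'(a); g'(-2/3 - (11/30)*sqrt(10)) = -(2049/10648)*sqrt(10), so the residue is -(2049/10648)*sqrt(10).
The branch terms are analytic at -2/3 + (11/30)*sqrt(10) and contribute nothing to the residue; only the rational part matters.
The factor r**2 + 4*r/3 - 9/10 splits as (r - a)(r - a') with a = -2/3 + (11/30)*sqrt(10), a' = -2/3 - (11/30)*sqrt(10). At the order-2 pole a set g(r) = (r - a)^2*(rational part) = [7*r/24 - 18/5] / (r - a')^2.
Order-2 pole: residue = g'(a); g'(-2/3 + (11/30)*sqrt(10)) = (2049/10648)*sqrt(10), so the residue is (2049/10648)*sqrt(10).
List the singular points by increasing real part (a conjugate pair: the negative imaginary part first).

Radius of convergence at 0: -2/3 + (11/30)*sqrt(10).
At -2/3 - (11/30)*sqrt(10): a pole of order 2; residue -(2049/10648)*sqrt(10).
At -2/3 + (11/30)*sqrt(10): a pole of order 2; residue (2049/10648)*sqrt(10).
At 11/10: a logarithmic branch point.
At 11/6: an algebraic (square-root) branch point.


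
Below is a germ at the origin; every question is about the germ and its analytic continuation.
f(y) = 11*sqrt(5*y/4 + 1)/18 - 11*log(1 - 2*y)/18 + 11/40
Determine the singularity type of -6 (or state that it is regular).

There is no denominator, hence no pole anywhere.
Branch term log(1 - y/(1/2)): argument at -6 is 13, nonzero, so -6 is not its branch point (a point on a principal cut is still regular for the continued germ).
Branch term sqrt(1 - y/(-4/5)): argument at -6 is -13/2, nonzero, so -6 is not its branch point (a point on a principal cut is still regular for the continued germ).
So the germ continues analytically to -6.

The point is a regular point.


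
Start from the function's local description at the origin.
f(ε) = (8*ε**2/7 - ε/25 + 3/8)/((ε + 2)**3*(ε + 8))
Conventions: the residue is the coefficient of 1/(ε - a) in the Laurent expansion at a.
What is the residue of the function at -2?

At the order-3 pole -2 set g(ε) = (ε - (-2))^3*f(ε) = (8*ε**2/7 - ε/25 + 3/8)/(ε + 8).
Order-3 pole: residue = g''(a)/2; g''(-2) = 103373/151200, so the residue is 103373/302400.

The residue is 103373/302400.


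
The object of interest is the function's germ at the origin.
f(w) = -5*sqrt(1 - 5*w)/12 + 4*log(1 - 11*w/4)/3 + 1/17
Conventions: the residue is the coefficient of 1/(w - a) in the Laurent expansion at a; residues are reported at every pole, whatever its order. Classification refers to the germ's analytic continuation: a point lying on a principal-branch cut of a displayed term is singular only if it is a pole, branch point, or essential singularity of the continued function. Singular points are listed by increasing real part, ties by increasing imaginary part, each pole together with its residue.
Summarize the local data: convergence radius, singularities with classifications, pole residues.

Branch term (4/3)*log(1 - w/(4/11)): its argument vanishes at w = 4/11, a logarithmic branch point, modulus 4/11.
Branch term (-5/12)*sqrt(1 - w/(1/5)): its argument vanishes at w = 1/5, a square-root branch point, modulus 1/5.
The radius of convergence is the smallest modulus among the singular points: 1/5.
List the singular points by increasing real part (a conjugate pair: the negative imaginary part first).

Radius of convergence at 0: 1/5.
At 1/5: an algebraic (square-root) branch point.
At 4/11: a logarithmic branch point.


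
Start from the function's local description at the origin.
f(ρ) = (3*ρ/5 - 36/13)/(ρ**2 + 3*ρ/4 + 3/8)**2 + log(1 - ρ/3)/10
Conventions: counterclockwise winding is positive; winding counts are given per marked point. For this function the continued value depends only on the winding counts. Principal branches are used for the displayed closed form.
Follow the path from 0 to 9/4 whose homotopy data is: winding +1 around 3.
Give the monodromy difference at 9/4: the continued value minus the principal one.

The rational part is single-valued and drops out of the difference; each branch term changes only by its own monodromy.
(1/10)*log(1 - ρ/(3)): each positive loop around 3 adds 2*pi*i to the log, so winding +1 contributes (1/10)*(1)*2*pi*i = (1/5)*pi*i.
Summing the contributions at ρ = 9/4 gives (1/5)*pi*i.

Continued minus principal equals (1/5)*pi*i.


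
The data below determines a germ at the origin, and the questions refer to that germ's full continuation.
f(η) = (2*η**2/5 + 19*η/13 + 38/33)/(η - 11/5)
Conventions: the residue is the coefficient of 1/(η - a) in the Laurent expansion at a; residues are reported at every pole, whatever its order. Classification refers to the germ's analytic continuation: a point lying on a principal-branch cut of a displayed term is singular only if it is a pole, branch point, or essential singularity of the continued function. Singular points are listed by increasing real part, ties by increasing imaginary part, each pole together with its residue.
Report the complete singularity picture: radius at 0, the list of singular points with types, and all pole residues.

Denominator factor (η - 11/5): pole of order 1 at 11/5, modulus 11/5.
The radius of convergence is the smallest modulus among the singular points: 11/5.
At the order-1 pole 11/5 set g(η) = (η - (11/5))*f(η) = 2*η**2/5 + 19*η/13 + 38/33.
Simple pole: residue = g(a) at a = 11/5, which is 337993/53625.

Radius of convergence at 0: 11/5.
At 11/5: a pole of order 1; residue 337993/53625.


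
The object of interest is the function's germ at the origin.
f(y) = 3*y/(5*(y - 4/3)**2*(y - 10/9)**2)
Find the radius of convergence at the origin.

Denominator factor (y - 10/9)^2: pole of order 2 at 10/9, modulus 10/9.
Denominator factor (y - 4/3)^2: pole of order 2 at 4/3, modulus 4/3.
The radius of convergence is the smallest modulus among the singular points: 10/9.

The radius of convergence is 10/9.
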